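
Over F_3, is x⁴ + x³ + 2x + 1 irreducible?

Write P(x) = x⁴ + x³ + 2x + 1.
Check for roots in F_3: P(0) = 1; P(1) = 2; P(2) = 2.
No roots, so no linear factors.
Monic irreducibles of degree 2 over GF(3): x² + 1, x² + x + 2, x² + 2x + 2.
None of them divide P (all give nonzero remainder).
No irreducible factor of degree ≤ 2 exists, so P is irreducible over GF(3).

Yes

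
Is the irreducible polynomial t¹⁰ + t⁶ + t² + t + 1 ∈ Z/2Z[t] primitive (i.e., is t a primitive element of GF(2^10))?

Write f(t) = t¹⁰ + t⁶ + t² + t + 1.
|GF(2^10)^×| = 2^10 − 1 = 1023. Prime factorization: 1023 = 3·11·31.
f is primitive ⇔ t has order 1023 in GF(2)[t]/(f), i.e. t^(1023/q) ≠ 1 for each prime q | 1023.
t^(341) mod f = 1
t^(93) mod f = t⁹ + t⁸ + t⁷ + t⁴ + t³ + t².
t^(33) mod f = t⁷ + t⁶ + t⁵ + t⁴ + t² + t.
Since t^(341) = 1, the order of t divides 341 < 1023; not primitive.

No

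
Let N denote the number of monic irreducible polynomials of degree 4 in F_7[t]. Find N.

The number of monic irreducibles of degree 4 over GF(7) is (1/4)·Σ_{d∣4} μ(4/d) 7^d.
Divisors of 4: 1, 2, 4; μ(4/d) for each: 0, -1, 1.
Σ = − 7^2 + 7^4 = 2352.
N = 2352/4 = 588.

588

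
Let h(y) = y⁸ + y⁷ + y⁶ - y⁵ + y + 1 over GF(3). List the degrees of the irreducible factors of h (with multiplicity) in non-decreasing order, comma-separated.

Roots in GF(3): h(0) = 1; h(1) = 1; h(2) = 2.
Complete factorization: h(y) = (y⁸ + y⁷ + y⁶ - y⁵ + y + 1).
Factor degrees with multiplicity: 8 = 8.

8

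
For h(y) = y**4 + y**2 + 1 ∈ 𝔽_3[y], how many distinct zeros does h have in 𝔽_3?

Evaluate at each of the 3 elements of 𝔽_3:
h(0) = 1; h(1) = 0 → root; h(2) = 0 → root.
Roots: {1, 2}.

2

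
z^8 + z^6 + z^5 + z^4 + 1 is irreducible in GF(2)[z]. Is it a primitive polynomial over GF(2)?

Yes

Write f(z) = z^8 + z^6 + z^5 + z^4 + 1.
|GF(2^8)^×| = 2^8 − 1 = 255. Prime factorization: 255 = 3·5·17.
f is primitive ⇔ z has order 255 in GF(2)[z]/(f), i.e. z^(255/q) ≠ 1 for each prime q | 255.
z^(85) mod f = z^7 + z^6 + z^4 + z^3 + z + 1.
z^(51) mod f = z^6 + z^3 + z^2 + 1.
z^(15) mod f = z^7 + z^6 + 1.
None equal 1, so z has full order 255; f is primitive.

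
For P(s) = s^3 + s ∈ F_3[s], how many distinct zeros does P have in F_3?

1

Evaluate at each of the 3 elements of F_3:
P(0) = 0 → root; P(1) = 2; P(2) = 1.
Roots: {0}.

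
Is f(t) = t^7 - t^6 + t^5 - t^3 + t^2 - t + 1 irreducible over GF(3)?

Check for roots in GF(3): f(0) = 1; f(1) = 1; f(2) = 1.
No roots, so no linear factors.
Monic irreducibles of degree 2 over GF(3): t^2 + 1, t^2 + t - 1, t^2 - t - 1.
None of them divide f (all give nonzero remainder).
Degree-3 irreducible divisors: test the 8 monic irreducibles of degree 3 over GF(3).
None of them divide f (all give nonzero remainder).
No irreducible factor of degree ≤ 3 exists, so f is irreducible over GF(3).

Yes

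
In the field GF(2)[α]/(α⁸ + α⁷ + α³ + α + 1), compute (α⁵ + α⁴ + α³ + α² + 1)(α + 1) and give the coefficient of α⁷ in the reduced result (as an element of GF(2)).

Multiply in GF(2)[α]: (α⁵ + α⁴ + α³ + α² + 1)·(α + 1) = α⁶ + α² + α + 1.
Reduced: α⁶ + α² + α + 1.

0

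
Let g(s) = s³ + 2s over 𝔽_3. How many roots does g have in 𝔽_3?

Evaluate at each of the 3 elements of 𝔽_3:
g(0) = 0 → root; g(1) = 0 → root; g(2) = 0 → root.
Roots: {0, 1, 2}.

3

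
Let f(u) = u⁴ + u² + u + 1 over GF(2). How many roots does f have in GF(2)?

1

Evaluate at each of the 2 elements of GF(2):
f(0) = 1; f(1) = 0 → root.
Roots: {1}.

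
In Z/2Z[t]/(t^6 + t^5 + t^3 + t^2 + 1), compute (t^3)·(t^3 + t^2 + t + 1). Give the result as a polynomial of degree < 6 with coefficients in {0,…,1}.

Multiply in Z/2Z[t]: (t^3)·(t^3 + t^2 + t + 1) = t^6 + t^5 + t^4 + t^3.
Reduce using t^6 ≡ t^5 + t^3 + t^2 + 1 (mod t^6 + t^5 + t^3 + t^2 + 1).
Reduced: t^4 + t^2 + 1.

t^4 + t^2 + 1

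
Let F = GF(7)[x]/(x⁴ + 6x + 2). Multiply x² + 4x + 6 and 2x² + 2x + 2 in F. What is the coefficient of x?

Multiply in GF(7)[x]: (x² + 4x + 6)·(2x² + 2x + 2) = 2x⁴ + 3x³ + x² + 6x + 5.
Reduce using x⁴ ≡ x + 5 (mod x⁴ + 6x + 2).
Reduced: 3x³ + x² + x + 1.

1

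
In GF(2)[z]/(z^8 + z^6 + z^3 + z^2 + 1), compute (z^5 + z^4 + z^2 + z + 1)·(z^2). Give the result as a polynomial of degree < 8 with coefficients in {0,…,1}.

Multiply in GF(2)[z]: (z^5 + z^4 + z^2 + z + 1)·(z^2) = z^7 + z^6 + z^4 + z^3 + z^2.
Reduced: z^7 + z^6 + z^4 + z^3 + z^2.

z^7 + z^6 + z^4 + z^3 + z^2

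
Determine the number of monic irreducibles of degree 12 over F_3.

44220

Gauss's count: N_{3}(12) = (1/12) Σ_{d|12} μ(12/d)·3^d.
Divisors of 12: 1, 2, 3, 4, 6, 12; μ(12/d) for each: 0, 1, 0, -1, -1, 1.
Σ = 3^2 − 3^4 − 3^6 + 3^12 = 530640.
N = 530640/12 = 44220.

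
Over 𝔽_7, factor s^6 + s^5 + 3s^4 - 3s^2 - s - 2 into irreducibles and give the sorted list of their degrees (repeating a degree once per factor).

Write h(s) = s^6 + s^5 + 3s^4 - 3s^2 - s - 2.
Linear factors from roots: (s - 3).
Complete factorization: h(s) = (s - 3)·(s^2 + 2s - 2)·(s^3 + 2s^2 - s + 2).
Factor degrees with multiplicity: 1 + 2 + 3 = 6.

1, 2, 3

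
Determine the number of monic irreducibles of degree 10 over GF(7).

28245840

The number of monic irreducibles of degree 10 over GF(7) is (1/10)·Σ_{d∣10} μ(10/d) 7^d.
Divisors of 10: 1, 2, 5, 10; μ(10/d) for each: 1, -1, -1, 1.
Σ = 7^1 − 7^2 − 7^5 + 7^10 = 282458400.
N = 282458400/10 = 28245840.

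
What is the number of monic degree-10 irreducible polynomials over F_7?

The number of monic irreducibles of degree 10 over GF(7) is (1/10)·Σ_{d∣10} μ(10/d) 7^d.
Divisors of 10: 1, 2, 5, 10; μ(10/d) for each: 1, -1, -1, 1.
Σ = 7^1 − 7^2 − 7^5 + 7^10 = 282458400.
N = 282458400/10 = 28245840.

28245840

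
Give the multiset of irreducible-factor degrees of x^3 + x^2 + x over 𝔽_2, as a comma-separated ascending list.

Write f(x) = x^3 + x^2 + x.
Roots in 𝔽_2: f(0) = 0 → root; f(1) = 1.
Linear factors from roots: (x).
Complete factorization: f(x) = (x)·(x^2 + x + 1).
Factor degrees with multiplicity: 1 + 2 = 3.

1, 2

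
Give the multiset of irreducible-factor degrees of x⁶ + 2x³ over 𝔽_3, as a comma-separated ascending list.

1, 1, 1, 1, 1, 1

Write f(x) = x⁶ + 2x³.
Roots in 𝔽_3: f(0) = 0 → root; f(1) = 0 → root; f(2) = 2.
Linear factors from roots: (x), (x + 2).
Complete factorization: f(x) = (x)^3·(x + 2)^3.
Factor degrees with multiplicity: 1 + 1 + 1 + 1 + 1 + 1 = 6.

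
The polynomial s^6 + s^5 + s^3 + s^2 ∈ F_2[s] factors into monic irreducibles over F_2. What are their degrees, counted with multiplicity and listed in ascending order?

Write g(s) = s^6 + s^5 + s^3 + s^2.
Roots in F_2: g(0) = 0 → root; g(1) = 0 → root.
Linear factors from roots: (s), (s + 1).
Complete factorization: g(s) = (s)^2·(s + 1)^2·(s^2 + s + 1).
Factor degrees with multiplicity: 1 + 1 + 1 + 1 + 2 = 6.

1, 1, 1, 1, 2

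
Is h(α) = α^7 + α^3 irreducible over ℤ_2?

Check for roots in ℤ_2: h(0) = 0 → root; h(1) = 0 → root.
h(0) = 0, so (α) divides h(α); h is reducible.

No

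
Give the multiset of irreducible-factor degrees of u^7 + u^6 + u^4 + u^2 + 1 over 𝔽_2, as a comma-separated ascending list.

7

Write f(u) = u^7 + u^6 + u^4 + u^2 + 1.
Roots in 𝔽_2: f(0) = 1; f(1) = 1.
Complete factorization: f(u) = (u^7 + u^6 + u^4 + u^2 + 1).
Factor degrees with multiplicity: 7 = 7.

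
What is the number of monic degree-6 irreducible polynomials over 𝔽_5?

2580

The number of monic irreducibles of degree 6 over GF(5) is (1/6)·Σ_{d∣6} μ(6/d) 5^d.
Divisors of 6: 1, 2, 3, 6; μ(6/d) for each: 1, -1, -1, 1.
Σ = 5^1 − 5^2 − 5^3 + 5^6 = 15480.
N = 15480/6 = 2580.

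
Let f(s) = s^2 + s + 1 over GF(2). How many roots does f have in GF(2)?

Evaluate at each of the 2 elements of GF(2):
f(0) = 1; f(1) = 1.
No element is a root.

0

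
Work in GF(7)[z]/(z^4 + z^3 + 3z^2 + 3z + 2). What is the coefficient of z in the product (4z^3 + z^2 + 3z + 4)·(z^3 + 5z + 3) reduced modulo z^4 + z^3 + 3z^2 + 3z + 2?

0

Multiply in GF(7)[z]: (4z^3 + z^2 + 3z + 4)·(z^3 + 5z + 3) = 4z^6 + z^5 + 2z^4 + 4z^2 + z + 5.
Reduce using z^4 ≡ 6z^3 + 4z^2 + 4z + 5 (mod z^4 + z^3 + 3z^2 + 3z + 2).
Reduced: 4z^3 + 5z^2 + 5.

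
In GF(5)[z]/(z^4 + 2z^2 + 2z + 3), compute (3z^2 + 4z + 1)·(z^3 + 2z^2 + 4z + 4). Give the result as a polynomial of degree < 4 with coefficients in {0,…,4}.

4z^2 + z + 4

Multiply in GF(5)[z]: (3z^2 + 4z + 1)·(z^3 + 2z^2 + 4z + 4) = 3z^5 + z^3 + 4.
Reduce using z^4 ≡ 3z^2 + 3z + 2 (mod z^4 + 2z^2 + 2z + 3).
Reduced: 4z^2 + z + 4.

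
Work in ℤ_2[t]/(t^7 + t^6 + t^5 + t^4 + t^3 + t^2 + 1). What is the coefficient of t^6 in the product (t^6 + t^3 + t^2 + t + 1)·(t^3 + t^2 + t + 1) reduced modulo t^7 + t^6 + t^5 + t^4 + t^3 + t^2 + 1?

1

Multiply in ℤ_2[t]: (t^6 + t^3 + t^2 + t + 1)·(t^3 + t^2 + t + 1) = t^9 + t^8 + t^7 + t^4 + t^2 + 1.
Reduce using t^7 ≡ t^6 + t^5 + t^4 + t^3 + t^2 + 1 (mod t^7 + t^6 + t^5 + t^4 + t^3 + t^2 + 1).
Reduced: t^6 + t^5 + 1.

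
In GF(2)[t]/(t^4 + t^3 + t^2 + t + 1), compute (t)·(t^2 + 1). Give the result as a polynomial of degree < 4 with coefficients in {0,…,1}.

t^3 + t

Multiply in GF(2)[t]: (t)·(t^2 + 1) = t^3 + t.
Reduced: t^3 + t.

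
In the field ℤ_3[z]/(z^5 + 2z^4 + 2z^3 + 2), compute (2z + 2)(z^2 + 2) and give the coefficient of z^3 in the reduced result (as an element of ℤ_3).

Multiply in ℤ_3[z]: (2z + 2)·(z^2 + 2) = 2z^3 + 2z^2 + z + 1.
Reduced: 2z^3 + 2z^2 + z + 1.

2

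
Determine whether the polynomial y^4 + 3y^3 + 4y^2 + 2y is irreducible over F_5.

No

Write g(y) = y^4 + 3y^3 + 4y^2 + 2y.
Check for roots in F_5: g(0) = 0 → root; g(1) = 0 → root; g(2) = 0 → root; g(3) = 4; g(4) = 0 → root.
g(0) = 0, so (y) divides g(y); g is reducible.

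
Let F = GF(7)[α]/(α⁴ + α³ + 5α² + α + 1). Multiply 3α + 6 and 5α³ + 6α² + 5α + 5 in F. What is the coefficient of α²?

4

Multiply in GF(7)[α]: (3α + 6)·(5α³ + 6α² + 5α + 5) = α⁴ + 6α³ + 2α² + 3α + 2.
Reduce using α⁴ ≡ 6α³ + 2α² + 6α + 6 (mod α⁴ + α³ + 5α² + α + 1).
Reduced: 5α³ + 4α² + 2α + 1.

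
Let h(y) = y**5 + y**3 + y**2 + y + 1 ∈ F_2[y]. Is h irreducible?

Yes

Check for roots in F_2: h(0) = 1; h(1) = 1.
No roots, so no linear factors.
Monic irreducibles of degree 2 over GF(2): y**2 + y + 1.
None of them divide h (all give nonzero remainder).
No irreducible factor of degree ≤ 2 exists, so h is irreducible over GF(2).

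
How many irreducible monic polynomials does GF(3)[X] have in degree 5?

The number of monic irreducibles of degree 5 over GF(3) is (1/5)·Σ_{d∣5} μ(5/d) 3^d.
Divisors of 5: 1, 5; μ(5/d) for each: -1, 1.
Σ = − 3^1 + 3^5 = 240.
N = 240/5 = 48.

48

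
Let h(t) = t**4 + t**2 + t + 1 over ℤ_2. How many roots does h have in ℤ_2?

Evaluate at each of the 2 elements of ℤ_2:
h(0) = 1; h(1) = 0 → root.
Roots: {1}.

1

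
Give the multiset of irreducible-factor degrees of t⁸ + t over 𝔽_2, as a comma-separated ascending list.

Write g(t) = t⁸ + t.
Roots in 𝔽_2: g(0) = 0 → root; g(1) = 0 → root.
Linear factors from roots: (t), (t + 1).
Complete factorization: g(t) = (t)·(t + 1)·(t³ + t + 1)·(t³ + t² + 1).
Factor degrees with multiplicity: 1 + 1 + 3 + 3 = 8.

1, 1, 3, 3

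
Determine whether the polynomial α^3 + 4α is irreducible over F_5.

Write P(α) = α^3 + 4α.
Check for roots in F_5: P(0) = 0 → root; P(1) = 0 → root; P(2) = 1; P(3) = 4; P(4) = 0 → root.
P(0) = 0, so (α) divides P(α); P is reducible.

No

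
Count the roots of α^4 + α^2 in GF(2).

2

Write P(α) = α^4 + α^2.
Evaluate at each of the 2 elements of GF(2):
P(0) = 0 → root; P(1) = 0 → root.
Roots: {0, 1}.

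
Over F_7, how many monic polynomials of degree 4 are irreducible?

588

The number of monic irreducibles of degree 4 over GF(7) is (1/4)·Σ_{d∣4} μ(4/d) 7^d.
Divisors of 4: 1, 2, 4; μ(4/d) for each: 0, -1, 1.
Σ = − 7^2 + 7^4 = 2352.
N = 2352/4 = 588.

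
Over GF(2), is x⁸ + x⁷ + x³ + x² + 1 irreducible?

Yes

Write P(x) = x⁸ + x⁷ + x³ + x² + 1.
Check for roots in GF(2): P(0) = 1; P(1) = 1.
No roots, so no linear factors.
Monic irreducibles of degree 2 over GF(2): x² + x + 1.
None of them divide P (all give nonzero remainder).
Monic irreducibles of degree 3 over GF(2): x³ + x + 1, x³ + x² + 1.
None of them divide P (all give nonzero remainder).
Monic irreducibles of degree 4 over GF(2): x⁴ + x + 1, x⁴ + x³ + 1, x⁴ + x³ + x² + x + 1.
None of them divide P (all give nonzero remainder).
No irreducible factor of degree ≤ 4 exists, so P is irreducible over GF(2).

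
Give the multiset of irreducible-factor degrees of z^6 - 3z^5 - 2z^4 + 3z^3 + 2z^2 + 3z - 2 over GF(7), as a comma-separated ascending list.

Write g(z) = z^6 - 3z^5 - 2z^4 + 3z^3 + 2z^2 + 3z - 2.
Linear factors from roots: (z - 2), (z - 3).
Complete factorization: g(z) = (z - 3)·(z - 2)·(z^2 + z - 3)^2.
Factor degrees with multiplicity: 1 + 1 + 2 + 2 = 6.

1, 1, 2, 2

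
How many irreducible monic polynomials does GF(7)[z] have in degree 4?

x^(7^4) − x is the product of all monic irreducibles of degree dividing 4; Möbius inversion gives N = (1/4) Σ μ(4/d)·7^d.
Divisors of 4: 1, 2, 4; μ(4/d) for each: 0, -1, 1.
Σ = − 7^2 + 7^4 = 2352.
N = 2352/4 = 588.

588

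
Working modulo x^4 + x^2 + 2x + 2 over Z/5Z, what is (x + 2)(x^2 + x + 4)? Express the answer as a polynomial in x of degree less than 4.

x^3 + 3x^2 + x + 3

Multiply in Z/5Z[x]: (x + 2)·(x^2 + x + 4) = x^3 + 3x^2 + x + 3.
Reduced: x^3 + 3x^2 + x + 3.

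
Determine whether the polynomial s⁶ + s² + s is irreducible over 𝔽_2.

No

Write g(s) = s⁶ + s² + s.
Check for roots in 𝔽_2: g(0) = 0 → root; g(1) = 1.
g(0) = 0, so (s) divides g(s); g is reducible.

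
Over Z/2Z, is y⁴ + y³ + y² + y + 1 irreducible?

Yes

Write f(y) = y⁴ + y³ + y² + y + 1.
Check for roots in Z/2Z: f(0) = 1; f(1) = 1.
No roots, so no linear factors.
Monic irreducibles of degree 2 over GF(2): y² + y + 1.
None of them divide f (all give nonzero remainder).
No irreducible factor of degree ≤ 2 exists, so f is irreducible over GF(2).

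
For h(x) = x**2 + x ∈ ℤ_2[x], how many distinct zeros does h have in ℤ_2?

Evaluate at each of the 2 elements of ℤ_2:
h(0) = 0 → root; h(1) = 0 → root.
Roots: {0, 1}.

2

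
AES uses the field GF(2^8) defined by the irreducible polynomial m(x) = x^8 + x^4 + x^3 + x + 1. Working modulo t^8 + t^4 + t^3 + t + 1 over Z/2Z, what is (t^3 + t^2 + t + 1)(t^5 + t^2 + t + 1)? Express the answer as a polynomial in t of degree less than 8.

Multiply in Z/2Z[t]: (t^3 + t^2 + t + 1)·(t^5 + t^2 + t + 1) = t^8 + t^7 + t^6 + t^3 + t^2 + 1.
Reduce using t^8 ≡ t^4 + t^3 + t + 1 (mod t^8 + t^4 + t^3 + t + 1).
Reduced: t^7 + t^6 + t^4 + t^2 + t.

t^7 + t^6 + t^4 + t^2 + t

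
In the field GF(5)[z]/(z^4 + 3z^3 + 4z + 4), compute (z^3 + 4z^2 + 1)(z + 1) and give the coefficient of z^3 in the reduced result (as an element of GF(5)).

Multiply in GF(5)[z]: (z^3 + 4z^2 + 1)·(z + 1) = z^4 + 4z^2 + z + 1.
Reduce using z^4 ≡ 2z^3 + z + 1 (mod z^4 + 3z^3 + 4z + 4).
Reduced: 2z^3 + 4z^2 + 2z + 2.

2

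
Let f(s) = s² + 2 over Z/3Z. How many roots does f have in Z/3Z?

2

Evaluate at each of the 3 elements of Z/3Z:
f(0) = 2; f(1) = 0 → root; f(2) = 0 → root.
Roots: {1, 2}.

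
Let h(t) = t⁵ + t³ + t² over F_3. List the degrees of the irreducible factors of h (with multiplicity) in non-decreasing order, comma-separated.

1, 1, 1, 2

Roots in F_3: h(0) = 0 → root; h(1) = 0 → root; h(2) = 2.
Linear factors from roots: (t), (t - 1).
Complete factorization: h(t) = (t - 1)·(t)^2·(t² + t - 1).
Factor degrees with multiplicity: 1 + 1 + 1 + 2 = 5.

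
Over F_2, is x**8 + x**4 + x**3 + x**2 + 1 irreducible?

Yes

Write g(x) = x**8 + x**4 + x**3 + x**2 + 1.
Check for roots in F_2: g(0) = 1; g(1) = 1.
No roots, so no linear factors.
Monic irreducibles of degree 2 over GF(2): x**2 + x + 1.
None of them divide g (all give nonzero remainder).
Monic irreducibles of degree 3 over GF(2): x**3 + x + 1, x**3 + x**2 + 1.
None of them divide g (all give nonzero remainder).
Monic irreducibles of degree 4 over GF(2): x**4 + x + 1, x**4 + x**3 + 1, x**4 + x**3 + x**2 + x + 1.
None of them divide g (all give nonzero remainder).
No irreducible factor of degree ≤ 4 exists, so g is irreducible over GF(2).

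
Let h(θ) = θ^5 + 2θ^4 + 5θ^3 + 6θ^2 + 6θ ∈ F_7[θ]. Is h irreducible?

Check for roots in F_7: h(0) = 0 → root; h(1) = 6; h(2) = 0 → root; h(3) = 3; h(4) = 2; h(5) = 0 → root; h(6) = 3.
h(0) = 0, so (θ) divides h(θ); h is reducible.

No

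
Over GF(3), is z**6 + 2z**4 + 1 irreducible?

Yes

Write m(z) = z**6 + 2z**4 + 1.
Check for roots in GF(3): m(0) = 1; m(1) = 1; m(2) = 1.
No roots, so no linear factors.
Monic irreducibles of degree 2 over GF(3): z**2 + 1, z**2 + z + 2, z**2 + 2z + 2.
None of them divide m (all give nonzero remainder).
Degree-3 irreducible divisors: test the 8 monic irreducibles of degree 3 over GF(3).
None of them divide m (all give nonzero remainder).
No irreducible factor of degree ≤ 3 exists, so m is irreducible over GF(3).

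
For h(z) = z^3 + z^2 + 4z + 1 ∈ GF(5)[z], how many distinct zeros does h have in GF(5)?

0

Evaluate at each of the 5 elements of GF(5):
h(0) = 1; h(1) = 2; h(2) = 1; h(3) = 4; h(4) = 2.
No element is a root.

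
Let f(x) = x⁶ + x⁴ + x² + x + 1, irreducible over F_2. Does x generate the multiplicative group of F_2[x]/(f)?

No

|GF(2^6)^×| = 2^6 − 1 = 63. Prime factorization: 63 = 3^2·7.
f is primitive ⇔ x has order 63 in GF(2)[x]/(f), i.e. x^(63/q) ≠ 1 for each prime q | 63.
x^(21) mod f = 1
x^(9) mod f = x⁴ + x² + x.
Since x^(21) = 1, the order of x divides 21 < 63; not primitive.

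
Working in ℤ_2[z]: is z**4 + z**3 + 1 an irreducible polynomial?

Yes

Write f(z) = z**4 + z**3 + 1.
Check for roots in ℤ_2: f(0) = 1; f(1) = 1.
No roots, so no linear factors.
Monic irreducibles of degree 2 over GF(2): z**2 + z + 1.
None of them divide f (all give nonzero remainder).
No irreducible factor of degree ≤ 2 exists, so f is irreducible over GF(2).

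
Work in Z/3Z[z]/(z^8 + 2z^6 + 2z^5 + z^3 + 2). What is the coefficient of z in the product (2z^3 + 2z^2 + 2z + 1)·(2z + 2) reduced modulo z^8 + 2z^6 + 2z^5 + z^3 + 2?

0

Multiply in Z/3Z[z]: (2z^3 + 2z^2 + 2z + 1)·(2z + 2) = z^4 + 2z^3 + 2z^2 + 2.
Reduced: z^4 + 2z^3 + 2z^2 + 2.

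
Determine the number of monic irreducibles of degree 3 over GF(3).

8

By the necklace-counting formula, N_3(3) = (1/3) Σ_{d|3} μ(3/d)·3^d.
Divisors of 3: 1, 3; μ(3/d) for each: -1, 1.
Σ = − 3^1 + 3^3 = 24.
N = 24/3 = 8.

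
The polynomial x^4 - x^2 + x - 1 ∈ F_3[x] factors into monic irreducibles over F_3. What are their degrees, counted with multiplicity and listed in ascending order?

Write g(x) = x^4 - x^2 + x - 1.
Roots in F_3: g(0) = 2; g(1) = 0 → root; g(2) = 1.
Linear factors from roots: (x - 1).
Complete factorization: g(x) = (x - 1)^2·(x^2 - x - 1).
Factor degrees with multiplicity: 1 + 1 + 2 = 4.

1, 1, 2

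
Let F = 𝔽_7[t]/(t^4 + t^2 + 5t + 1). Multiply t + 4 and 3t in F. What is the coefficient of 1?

0

Multiply in 𝔽_7[t]: (t + 4)·(3t) = 3t^2 + 5t.
Reduced: 3t^2 + 5t.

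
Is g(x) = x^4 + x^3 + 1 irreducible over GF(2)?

Yes

Check for roots in GF(2): g(0) = 1; g(1) = 1.
No roots, so no linear factors.
Monic irreducibles of degree 2 over GF(2): x^2 + x + 1.
None of them divide g (all give nonzero remainder).
No irreducible factor of degree ≤ 2 exists, so g is irreducible over GF(2).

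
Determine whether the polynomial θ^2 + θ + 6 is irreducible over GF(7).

Write g(θ) = θ^2 + θ + 6.
Check for roots in GF(7): g(0) = 6; g(1) = 1; g(2) = 5; g(3) = 4; g(4) = 5; g(5) = 1; g(6) = 6.
No roots. A degree-2 polynomial over a field with no linear factor is irreducible.

Yes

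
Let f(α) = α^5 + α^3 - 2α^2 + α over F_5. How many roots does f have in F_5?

3

Evaluate at each of the 5 elements of F_5:
f(0) = 0 → root; f(1) = 1; f(2) = 4; f(3) = 0 → root; f(4) = 0 → root.
Roots: {0, 3, 4}.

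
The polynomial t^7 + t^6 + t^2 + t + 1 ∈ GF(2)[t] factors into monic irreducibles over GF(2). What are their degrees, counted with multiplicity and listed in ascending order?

3, 4

Write g(t) = t^7 + t^6 + t^2 + t + 1.
Roots in GF(2): g(0) = 1; g(1) = 1.
Complete factorization: g(t) = (t^3 + t^2 + 1)·(t^4 + t + 1).
Factor degrees with multiplicity: 3 + 4 = 7.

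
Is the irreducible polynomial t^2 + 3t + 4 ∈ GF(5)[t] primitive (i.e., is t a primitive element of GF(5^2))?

Write f(t) = t^2 + 3t + 4.
|GF(5^2)^×| = 5^2 − 1 = 24. Prime factorization: 24 = 2^3·3.
f is primitive ⇔ t has order 24 in GF(5)[t]/(f), i.e. t^(24/q) ≠ 1 for each prime q | 24.
t^(12) mod f = 1
t^(8) mod f = 3t + 4.
Since t^(12) = 1, the order of t divides 12 < 24; not primitive.

No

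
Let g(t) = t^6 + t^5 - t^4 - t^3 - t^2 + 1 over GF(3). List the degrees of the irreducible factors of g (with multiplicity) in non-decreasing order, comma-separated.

Roots in GF(3): g(0) = 1; g(1) = 0 → root; g(2) = 0 → root.
Linear factors from roots: (t - 1), (t + 1).
Complete factorization: g(t) = (t + 1)·(t - 1)·(t^4 + t^3 - 1).
Factor degrees with multiplicity: 1 + 1 + 4 = 6.

1, 1, 4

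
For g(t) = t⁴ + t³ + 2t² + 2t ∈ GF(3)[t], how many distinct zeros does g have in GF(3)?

3

Evaluate at each of the 3 elements of GF(3):
g(0) = 0 → root; g(1) = 0 → root; g(2) = 0 → root.
Roots: {0, 1, 2}.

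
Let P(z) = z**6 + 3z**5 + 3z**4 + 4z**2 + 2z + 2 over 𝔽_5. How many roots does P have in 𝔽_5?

Evaluate at each of the 5 elements of 𝔽_5:
P(0) = 2; P(1) = 0 → root; P(2) = 0 → root; P(3) = 0 → root; P(4) = 0 → root.
Roots: {1, 2, 3, 4}.

4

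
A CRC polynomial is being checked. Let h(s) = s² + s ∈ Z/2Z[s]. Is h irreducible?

No

Check for roots in Z/2Z: h(0) = 0 → root; h(1) = 0 → root.
h(0) = 0, so (s) divides h(s); h is reducible.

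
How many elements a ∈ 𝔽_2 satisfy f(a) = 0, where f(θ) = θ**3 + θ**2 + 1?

Evaluate at each of the 2 elements of 𝔽_2:
f(0) = 1; f(1) = 1.
No element is a root.

0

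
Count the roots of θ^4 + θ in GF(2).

Write f(θ) = θ^4 + θ.
Evaluate at each of the 2 elements of GF(2):
f(0) = 0 → root; f(1) = 0 → root.
Roots: {0, 1}.

2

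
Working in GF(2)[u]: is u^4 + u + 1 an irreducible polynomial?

Write P(u) = u^4 + u + 1.
Check for roots in GF(2): P(0) = 1; P(1) = 1.
No roots, so no linear factors.
Monic irreducibles of degree 2 over GF(2): u^2 + u + 1.
None of them divide P (all give nonzero remainder).
No irreducible factor of degree ≤ 2 exists, so P is irreducible over GF(2).

Yes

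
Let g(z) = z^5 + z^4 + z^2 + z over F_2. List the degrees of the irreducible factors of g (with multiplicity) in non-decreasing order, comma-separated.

Roots in F_2: g(0) = 0 → root; g(1) = 0 → root.
Linear factors from roots: (z), (z + 1).
Complete factorization: g(z) = (z)·(z + 1)^2·(z^2 + z + 1).
Factor degrees with multiplicity: 1 + 1 + 1 + 2 = 5.

1, 1, 1, 2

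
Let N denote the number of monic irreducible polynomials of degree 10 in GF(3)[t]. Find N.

By the necklace-counting formula, N_3(10) = (1/10) Σ_{d|10} μ(10/d)·3^d.
Divisors of 10: 1, 2, 5, 10; μ(10/d) for each: 1, -1, -1, 1.
Σ = 3^1 − 3^2 − 3^5 + 3^10 = 58800.
N = 58800/10 = 5880.

5880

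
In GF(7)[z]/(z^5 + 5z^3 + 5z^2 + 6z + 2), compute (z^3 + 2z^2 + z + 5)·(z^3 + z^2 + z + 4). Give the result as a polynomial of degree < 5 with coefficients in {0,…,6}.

6z^4 + 6z^3 + 3z

Multiply in GF(7)[z]: (z^3 + 2z^2 + z + 5)·(z^3 + z^2 + z + 4) = z^6 + 3z^5 + 4z^4 + 5z^3 + 2z + 6.
Reduce using z^5 ≡ 2z^3 + 2z^2 + z + 5 (mod z^5 + 5z^3 + 5z^2 + 6z + 2).
Reduced: 6z^4 + 6z^3 + 3z.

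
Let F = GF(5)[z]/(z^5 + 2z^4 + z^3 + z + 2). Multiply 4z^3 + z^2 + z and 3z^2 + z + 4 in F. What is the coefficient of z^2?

Multiply in GF(5)[z]: (4z^3 + z^2 + z)·(3z^2 + z + 4) = 2z^5 + 2z^4 + 4z.
Reduce using z^5 ≡ 3z^4 + 4z^3 + 4z + 3 (mod z^5 + 2z^4 + z^3 + z + 2).
Reduced: 3z^4 + 3z^3 + 2z + 1.

0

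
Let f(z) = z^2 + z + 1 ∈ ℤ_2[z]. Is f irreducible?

Yes

Check for roots in ℤ_2: f(0) = 1; f(1) = 1.
No roots. A degree-2 polynomial over a field with no linear factor is irreducible.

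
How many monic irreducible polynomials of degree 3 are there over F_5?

40

The number of monic irreducibles of degree 3 over GF(5) is (1/3)·Σ_{d∣3} μ(3/d) 5^d.
Divisors of 3: 1, 3; μ(3/d) for each: -1, 1.
Σ = − 5^1 + 5^3 = 120.
N = 120/3 = 40.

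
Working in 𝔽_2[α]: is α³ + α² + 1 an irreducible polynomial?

Write P(α) = α³ + α² + 1.
Check for roots in 𝔽_2: P(0) = 1; P(1) = 1.
No roots. A degree-3 polynomial over a field with no linear factor is irreducible.

Yes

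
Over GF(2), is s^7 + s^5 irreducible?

Write g(s) = s^7 + s^5.
Check for roots in GF(2): g(0) = 0 → root; g(1) = 0 → root.
g(0) = 0, so (s) divides g(s); g is reducible.

No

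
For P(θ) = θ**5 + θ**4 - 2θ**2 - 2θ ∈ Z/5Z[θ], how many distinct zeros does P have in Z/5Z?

3

Evaluate at each of the 5 elements of Z/5Z:
P(0) = 0 → root; P(1) = 3; P(2) = 1; P(3) = 0 → root; P(4) = 0 → root.
Roots: {0, 3, 4}.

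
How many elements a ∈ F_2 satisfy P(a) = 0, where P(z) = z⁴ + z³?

Evaluate at each of the 2 elements of F_2:
P(0) = 0 → root; P(1) = 0 → root.
Roots: {0, 1}.

2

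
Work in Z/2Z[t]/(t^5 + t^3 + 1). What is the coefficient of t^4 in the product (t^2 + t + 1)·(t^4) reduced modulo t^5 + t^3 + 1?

Multiply in Z/2Z[t]: (t^2 + t + 1)·(t^4) = t^6 + t^5 + t^4.
Reduce using t^5 ≡ t^3 + 1 (mod t^5 + t^3 + 1).
Reduced: t^3 + t + 1.

0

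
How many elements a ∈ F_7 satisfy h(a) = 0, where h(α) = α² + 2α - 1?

Evaluate at each of the 7 elements of F_7:
h(0) = 6; h(1) = 2; h(2) = 0 → root; h(3) = 0 → root; h(4) = 2; h(5) = 6; h(6) = 5.
Roots: {2, 3}.

2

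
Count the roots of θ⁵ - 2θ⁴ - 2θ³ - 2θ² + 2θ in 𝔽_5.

4

Write g(θ) = θ⁵ - 2θ⁴ - 2θ³ - 2θ² + 2θ.
Evaluate at each of the 5 elements of 𝔽_5:
g(0) = 0 → root; g(1) = 2; g(2) = 0 → root; g(3) = 0 → root; g(4) = 0 → root.
Roots: {0, 2, 3, 4}.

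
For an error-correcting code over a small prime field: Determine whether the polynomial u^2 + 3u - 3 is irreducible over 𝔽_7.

Write h(u) = u^2 + 3u - 3.
Check for roots in 𝔽_7: h(0) = 4; h(1) = 1; h(2) = 0 → root; h(3) = 1; h(4) = 4; h(5) = 2; h(6) = 2.
h(2) = 0, so (u − 2) divides h(u); h is reducible.

No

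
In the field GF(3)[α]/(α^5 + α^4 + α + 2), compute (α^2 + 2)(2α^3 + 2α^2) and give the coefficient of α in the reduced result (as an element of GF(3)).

Multiply in GF(3)[α]: (α^2 + 2)·(2α^3 + 2α^2) = 2α^5 + 2α^4 + α^3 + α^2.
Reduce using α^5 ≡ 2α^4 + 2α + 1 (mod α^5 + α^4 + α + 2).
Reduced: α^3 + α^2 + α + 2.

1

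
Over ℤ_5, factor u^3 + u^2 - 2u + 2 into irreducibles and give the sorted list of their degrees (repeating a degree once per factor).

1, 2

Write g(u) = u^3 + u^2 - 2u + 2.
Roots in ℤ_5: g(0) = 2; g(1) = 2; g(2) = 0 → root; g(3) = 2; g(4) = 4.
Linear factors from roots: (u - 2).
Complete factorization: g(u) = (u - 2)·(u^2 - 2u - 1).
Factor degrees with multiplicity: 1 + 2 = 3.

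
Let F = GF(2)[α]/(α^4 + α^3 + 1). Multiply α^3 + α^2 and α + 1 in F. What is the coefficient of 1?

Multiply in GF(2)[α]: (α^3 + α^2)·(α + 1) = α^4 + α^2.
Reduce using α^4 ≡ α^3 + 1 (mod α^4 + α^3 + 1).
Reduced: α^3 + α^2 + 1.

1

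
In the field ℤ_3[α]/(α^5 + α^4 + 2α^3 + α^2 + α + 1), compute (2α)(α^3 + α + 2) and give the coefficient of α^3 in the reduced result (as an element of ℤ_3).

Multiply in ℤ_3[α]: (2α)·(α^3 + α + 2) = 2α^4 + 2α^2 + α.
Reduced: 2α^4 + 2α^2 + α.

0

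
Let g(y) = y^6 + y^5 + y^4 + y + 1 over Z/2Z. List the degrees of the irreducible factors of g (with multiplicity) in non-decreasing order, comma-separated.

Roots in Z/2Z: g(0) = 1; g(1) = 1.
Complete factorization: g(y) = (y^6 + y^5 + y^4 + y + 1).
Factor degrees with multiplicity: 6 = 6.

6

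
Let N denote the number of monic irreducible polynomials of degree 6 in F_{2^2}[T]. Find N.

670

Gauss's count: N_{4}(6) = (1/6) Σ_{d|6} μ(6/d)·4^d.
Divisors of 6: 1, 2, 3, 6; μ(6/d) for each: 1, -1, -1, 1.
Σ = 4^1 − 4^2 − 4^3 + 4^6 = 4020.
N = 4020/6 = 670.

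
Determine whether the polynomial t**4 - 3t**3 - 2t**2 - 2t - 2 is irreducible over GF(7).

Write h(t) = t**4 - 3t**3 - 2t**2 - 2t - 2.
Check for roots in GF(7): h(0) = 5; h(1) = 6; h(2) = 6; h(3) = 2; h(4) = 1; h(5) = 6; h(6) = 2.
No roots, so no linear factors.
Degree-2 irreducible divisors: test the 21 monic irreducibles of degree 2 over GF(7).
None of them divide h (all give nonzero remainder).
No irreducible factor of degree ≤ 2 exists, so h is irreducible over GF(7).

Yes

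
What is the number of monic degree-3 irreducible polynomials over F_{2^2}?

20

By the necklace-counting formula, N_4(3) = (1/3) Σ_{d|3} μ(3/d)·4^d.
Divisors of 3: 1, 3; μ(3/d) for each: -1, 1.
Σ = − 4^1 + 4^3 = 60.
N = 60/3 = 20.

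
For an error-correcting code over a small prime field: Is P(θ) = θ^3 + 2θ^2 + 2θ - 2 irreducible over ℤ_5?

Yes

Check for roots in ℤ_5: P(0) = 3; P(1) = 3; P(2) = 3; P(3) = 4; P(4) = 2.
No roots. A degree-3 polynomial over a field with no linear factor is irreducible.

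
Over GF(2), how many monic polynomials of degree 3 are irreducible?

By the necklace-counting formula, N_2(3) = (1/3) Σ_{d|3} μ(3/d)·2^d.
Divisors of 3: 1, 3; μ(3/d) for each: -1, 1.
Σ = − 2^1 + 2^3 = 6.
N = 6/3 = 2.

2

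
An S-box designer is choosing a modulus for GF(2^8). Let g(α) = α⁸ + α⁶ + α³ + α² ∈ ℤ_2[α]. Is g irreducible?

Check for roots in ℤ_2: g(0) = 0 → root; g(1) = 0 → root.
g(0) = 0, so (α) divides g(α); g is reducible.

No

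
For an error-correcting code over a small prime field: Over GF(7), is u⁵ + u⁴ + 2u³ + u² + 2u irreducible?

No

Write m(u) = u⁵ + u⁴ + 2u³ + u² + 2u.
Check for roots in GF(7): m(0) = 0 → root; m(1) = 0 → root; m(2) = 2; m(3) = 1; m(4) = 4; m(5) = 3; m(6) = 4.
m(0) = 0, so (u) divides m(u); m is reducible.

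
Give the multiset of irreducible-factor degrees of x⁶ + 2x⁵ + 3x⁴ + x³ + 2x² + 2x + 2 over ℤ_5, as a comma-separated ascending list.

Write f(x) = x⁶ + 2x⁵ + 3x⁴ + x³ + 2x² + 2x + 2.
Roots in ℤ_5: f(0) = 2; f(1) = 3; f(2) = 3; f(3) = 1; f(4) = 3.
Complete factorization: f(x) = (x⁶ + 2x⁵ + 3x⁴ + x³ + 2x² + 2x + 2).
Factor degrees with multiplicity: 6 = 6.

6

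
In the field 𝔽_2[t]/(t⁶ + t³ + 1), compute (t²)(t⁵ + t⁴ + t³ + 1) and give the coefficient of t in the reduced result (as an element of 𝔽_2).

1

Multiply in 𝔽_2[t]: (t²)·(t⁵ + t⁴ + t³ + 1) = t⁷ + t⁶ + t⁵ + t².
Reduce using t⁶ ≡ t³ + 1 (mod t⁶ + t³ + 1).
Reduced: t⁵ + t⁴ + t³ + t² + t + 1.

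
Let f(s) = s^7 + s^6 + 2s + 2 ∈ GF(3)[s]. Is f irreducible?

Check for roots in GF(3): f(0) = 2; f(1) = 0 → root; f(2) = 0 → root.
f(1) = 0, so (s − 1) divides f(s); f is reducible.

No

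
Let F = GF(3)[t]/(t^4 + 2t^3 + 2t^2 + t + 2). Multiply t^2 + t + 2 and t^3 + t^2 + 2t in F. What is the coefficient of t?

Multiply in GF(3)[t]: (t^2 + t + 2)·(t^3 + t^2 + 2t) = t^5 + 2t^4 + 2t^3 + t^2 + t.
Reduce using t^4 ≡ t^3 + t^2 + 2t + 1 (mod t^4 + 2t^3 + 2t^2 + t + 2).
Reduced: 2t.

2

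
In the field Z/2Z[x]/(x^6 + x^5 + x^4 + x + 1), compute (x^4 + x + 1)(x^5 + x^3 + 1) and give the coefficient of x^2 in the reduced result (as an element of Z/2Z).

Multiply in Z/2Z[x]: (x^4 + x + 1)·(x^5 + x^3 + 1) = x^9 + x^7 + x^6 + x^5 + x^3 + x + 1.
Reduce using x^6 ≡ x^5 + x^4 + x + 1 (mod x^6 + x^5 + x^4 + x + 1).
Reduced: x^5 + x^3 + x.

0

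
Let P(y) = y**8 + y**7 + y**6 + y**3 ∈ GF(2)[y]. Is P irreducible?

No

Check for roots in GF(2): P(0) = 0 → root; P(1) = 0 → root.
P(0) = 0, so (y) divides P(y); P is reducible.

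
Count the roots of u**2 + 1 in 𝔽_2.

Write g(u) = u**2 + 1.
Evaluate at each of the 2 elements of 𝔽_2:
g(0) = 1; g(1) = 0 → root.
Roots: {1}.

1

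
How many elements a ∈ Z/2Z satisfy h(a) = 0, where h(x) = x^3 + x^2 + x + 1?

1

Evaluate at each of the 2 elements of Z/2Z:
h(0) = 1; h(1) = 0 → root.
Roots: {1}.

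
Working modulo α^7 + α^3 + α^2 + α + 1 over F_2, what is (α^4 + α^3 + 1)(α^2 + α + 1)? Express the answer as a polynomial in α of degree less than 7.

α^6 + α^3 + α^2 + α + 1

Multiply in F_2[α]: (α^4 + α^3 + 1)·(α^2 + α + 1) = α^6 + α^3 + α^2 + α + 1.
Reduced: α^6 + α^3 + α^2 + α + 1.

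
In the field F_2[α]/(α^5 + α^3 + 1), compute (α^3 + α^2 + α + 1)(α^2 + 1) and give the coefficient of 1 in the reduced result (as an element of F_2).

Multiply in F_2[α]: (α^3 + α^2 + α + 1)·(α^2 + 1) = α^5 + α^4 + α + 1.
Reduce using α^5 ≡ α^3 + 1 (mod α^5 + α^3 + 1).
Reduced: α^4 + α^3 + α.

0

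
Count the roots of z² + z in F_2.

Write h(z) = z² + z.
Evaluate at each of the 2 elements of F_2:
h(0) = 0 → root; h(1) = 0 → root.
Roots: {0, 1}.

2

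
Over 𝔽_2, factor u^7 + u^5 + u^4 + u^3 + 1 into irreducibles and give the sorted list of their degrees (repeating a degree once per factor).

Write h(u) = u^7 + u^5 + u^4 + u^3 + 1.
Roots in 𝔽_2: h(0) = 1; h(1) = 1.
Complete factorization: h(u) = (u^7 + u^5 + u^4 + u^3 + 1).
Factor degrees with multiplicity: 7 = 7.

7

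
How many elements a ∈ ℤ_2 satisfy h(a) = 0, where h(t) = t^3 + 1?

Evaluate at each of the 2 elements of ℤ_2:
h(0) = 1; h(1) = 0 → root.
Roots: {1}.

1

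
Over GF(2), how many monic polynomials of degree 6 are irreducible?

The number of monic irreducibles of degree 6 over GF(2) is (1/6)·Σ_{d∣6} μ(6/d) 2^d.
Divisors of 6: 1, 2, 3, 6; μ(6/d) for each: 1, -1, -1, 1.
Σ = 2^1 − 2^2 − 2^3 + 2^6 = 54.
N = 54/6 = 9.

9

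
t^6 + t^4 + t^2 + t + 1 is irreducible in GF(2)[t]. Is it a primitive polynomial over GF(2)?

No

Write f(t) = t^6 + t^4 + t^2 + t + 1.
|GF(2^6)^×| = 2^6 − 1 = 63. Prime factorization: 63 = 3^2·7.
f is primitive ⇔ t has order 63 in GF(2)[t]/(f), i.e. t^(63/q) ≠ 1 for each prime q | 63.
t^(21) mod f = 1
t^(9) mod f = t^4 + t^2 + t.
Since t^(21) = 1, the order of t divides 21 < 63; not primitive.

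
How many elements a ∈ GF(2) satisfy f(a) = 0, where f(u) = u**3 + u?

2

Evaluate at each of the 2 elements of GF(2):
f(0) = 0 → root; f(1) = 0 → root.
Roots: {0, 1}.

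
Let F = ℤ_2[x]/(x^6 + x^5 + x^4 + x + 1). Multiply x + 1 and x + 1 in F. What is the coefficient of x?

0

Multiply in ℤ_2[x]: (x + 1)·(x + 1) = x^2 + 1.
Reduced: x^2 + 1.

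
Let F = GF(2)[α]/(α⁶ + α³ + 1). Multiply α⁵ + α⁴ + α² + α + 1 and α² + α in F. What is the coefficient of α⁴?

0

Multiply in GF(2)[α]: (α⁵ + α⁴ + α² + α + 1)·(α² + α) = α⁷ + α⁵ + α⁴ + α.
Reduce using α⁶ ≡ α³ + 1 (mod α⁶ + α³ + 1).
Reduced: α⁵.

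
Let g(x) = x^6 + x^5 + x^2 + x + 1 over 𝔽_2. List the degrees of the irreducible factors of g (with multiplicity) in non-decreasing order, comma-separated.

6

Roots in 𝔽_2: g(0) = 1; g(1) = 1.
Complete factorization: g(x) = (x^6 + x^5 + x^2 + x + 1).
Factor degrees with multiplicity: 6 = 6.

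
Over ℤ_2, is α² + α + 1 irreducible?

Yes

Write m(α) = α² + α + 1.
Check for roots in ℤ_2: m(0) = 1; m(1) = 1.
No roots. A degree-2 polynomial over a field with no linear factor is irreducible.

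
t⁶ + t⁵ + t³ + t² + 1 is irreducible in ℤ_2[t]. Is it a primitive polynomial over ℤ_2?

Write f(t) = t⁶ + t⁵ + t³ + t² + 1.
|GF(2^6)^×| = 2^6 − 1 = 63. Prime factorization: 63 = 3^2·7.
f is primitive ⇔ t has order 63 in GF(2)[t]/(f), i.e. t^(63/q) ≠ 1 for each prime q | 63.
t^(21) mod f = t⁴ + t² + t + 1.
t^(9) mod f = t² + t.
None equal 1, so t has full order 63; f is primitive.

Yes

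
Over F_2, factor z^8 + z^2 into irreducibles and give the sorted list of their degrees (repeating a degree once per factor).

Write h(z) = z^8 + z^2.
Roots in F_2: h(0) = 0 → root; h(1) = 0 → root.
Linear factors from roots: (z), (z + 1).
Complete factorization: h(z) = (z)^2·(z + 1)^2·(z^2 + z + 1)^2.
Factor degrees with multiplicity: 1 + 1 + 1 + 1 + 2 + 2 = 8.

1, 1, 1, 1, 2, 2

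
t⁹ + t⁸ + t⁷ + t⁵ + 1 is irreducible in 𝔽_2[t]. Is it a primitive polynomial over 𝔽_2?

Write f(t) = t⁹ + t⁸ + t⁷ + t⁵ + 1.
|GF(2^9)^×| = 2^9 − 1 = 511. Prime factorization: 511 = 7·73.
f is primitive ⇔ t has order 511 in GF(2)[t]/(f), i.e. t^(511/q) ≠ 1 for each prime q | 511.
t^(73) mod f = 1
t^(7) mod f = t⁷.
Since t^(73) = 1, the order of t divides 73 < 511; not primitive.

No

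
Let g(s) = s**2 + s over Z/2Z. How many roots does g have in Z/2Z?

2

Evaluate at each of the 2 elements of Z/2Z:
g(0) = 0 → root; g(1) = 0 → root.
Roots: {0, 1}.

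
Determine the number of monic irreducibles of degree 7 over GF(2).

The number of monic irreducibles of degree 7 over GF(2) is (1/7)·Σ_{d∣7} μ(7/d) 2^d.
Divisors of 7: 1, 7; μ(7/d) for each: -1, 1.
Σ = − 2^1 + 2^7 = 126.
N = 126/7 = 18.

18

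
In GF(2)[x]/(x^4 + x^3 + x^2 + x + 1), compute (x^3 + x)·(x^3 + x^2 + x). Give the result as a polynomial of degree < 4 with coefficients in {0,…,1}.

Multiply in GF(2)[x]: (x^3 + x)·(x^3 + x^2 + x) = x^6 + x^5 + x^3 + x^2.
Reduce using x^4 ≡ x^3 + x^2 + x + 1 (mod x^4 + x^3 + x^2 + x + 1).
Reduced: x^3 + x^2 + x + 1.

x^3 + x^2 + x + 1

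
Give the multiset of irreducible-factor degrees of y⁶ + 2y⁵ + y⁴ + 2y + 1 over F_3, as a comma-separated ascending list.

6

Write g(y) = y⁶ + 2y⁵ + y⁴ + 2y + 1.
Roots in F_3: g(0) = 1; g(1) = 1; g(2) = 2.
Complete factorization: g(y) = (y⁶ + 2y⁵ + y⁴ + 2y + 1).
Factor degrees with multiplicity: 6 = 6.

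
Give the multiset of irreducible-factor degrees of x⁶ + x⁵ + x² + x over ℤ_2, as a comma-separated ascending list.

Write g(x) = x⁶ + x⁵ + x² + x.
Roots in ℤ_2: g(0) = 0 → root; g(1) = 0 → root.
Linear factors from roots: (x), (x + 1).
Complete factorization: g(x) = (x)·(x + 1)^5.
Factor degrees with multiplicity: 1 + 1 + 1 + 1 + 1 + 1 = 6.

1, 1, 1, 1, 1, 1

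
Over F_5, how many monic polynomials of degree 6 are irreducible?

2580

The number of monic irreducibles of degree 6 over GF(5) is (1/6)·Σ_{d∣6} μ(6/d) 5^d.
Divisors of 6: 1, 2, 3, 6; μ(6/d) for each: 1, -1, -1, 1.
Σ = 5^1 − 5^2 − 5^3 + 5^6 = 15480.
N = 15480/6 = 2580.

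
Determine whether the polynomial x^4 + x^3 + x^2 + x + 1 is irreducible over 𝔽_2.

Yes

Write P(x) = x^4 + x^3 + x^2 + x + 1.
Check for roots in 𝔽_2: P(0) = 1; P(1) = 1.
No roots, so no linear factors.
Monic irreducibles of degree 2 over GF(2): x^2 + x + 1.
None of them divide P (all give nonzero remainder).
No irreducible factor of degree ≤ 2 exists, so P is irreducible over GF(2).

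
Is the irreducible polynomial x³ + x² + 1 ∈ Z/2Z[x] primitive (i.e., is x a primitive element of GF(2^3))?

Write f(x) = x³ + x² + 1.
|GF(2^3)^×| = 2^3 − 1 = 7. Prime factorization: 7 = 7.
f is primitive ⇔ x has order 7 in GF(2)[x]/(f), i.e. x^(7/q) ≠ 1 for each prime q | 7.
x^(1) mod f = x.
None equal 1, so x has full order 7; f is primitive.

Yes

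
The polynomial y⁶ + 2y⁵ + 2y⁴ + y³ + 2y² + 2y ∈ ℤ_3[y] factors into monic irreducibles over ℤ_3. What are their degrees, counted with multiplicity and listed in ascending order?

1, 1, 1, 1, 2

Write h(y) = y⁶ + 2y⁵ + 2y⁴ + y³ + 2y² + 2y.
Roots in ℤ_3: h(0) = 0 → root; h(1) = 1; h(2) = 0 → root.
Linear factors from roots: (y), (y + 1).
Complete factorization: h(y) = (y)·(y + 1)^3·(y² + 2y + 2).
Factor degrees with multiplicity: 1 + 1 + 1 + 1 + 2 = 6.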